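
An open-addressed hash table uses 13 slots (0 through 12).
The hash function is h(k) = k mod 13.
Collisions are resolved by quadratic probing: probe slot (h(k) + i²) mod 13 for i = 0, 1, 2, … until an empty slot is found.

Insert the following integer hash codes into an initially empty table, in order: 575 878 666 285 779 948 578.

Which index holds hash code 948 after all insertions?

8

575 hashes to 3; slot 3 is free → place at 3.
878 hashes to 7; slot 7 is free → place at 7.
666 hashes to 3; 3 taken → place at 4.
285 hashes to 12; slot 12 is free → place at 12.
779 hashes to 12; 12 taken → place at 0.
948 hashes to 12; 12,0,3 taken → place at 8.
578 hashes to 6; slot 6 is free → place at 6.
Table: [779, -, -, 575, 666, -, 578, 878, 948, -, -, -, 285]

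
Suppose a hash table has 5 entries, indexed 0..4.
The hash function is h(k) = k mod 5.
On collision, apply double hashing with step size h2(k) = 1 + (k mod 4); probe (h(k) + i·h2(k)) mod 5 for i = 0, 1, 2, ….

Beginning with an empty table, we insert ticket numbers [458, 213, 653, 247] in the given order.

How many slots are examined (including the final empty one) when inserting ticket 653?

458 hashes to 3; slot 3 is free => place at 3.
213 hashes to 3, h2=2; 3 taken => place at 0.
653 hashes to 3, h2=2; 3,0 taken => place at 2.
247 hashes to 2, h2=4; 2 taken => place at 1.
Table: [213, 247, 653, 458, —]

3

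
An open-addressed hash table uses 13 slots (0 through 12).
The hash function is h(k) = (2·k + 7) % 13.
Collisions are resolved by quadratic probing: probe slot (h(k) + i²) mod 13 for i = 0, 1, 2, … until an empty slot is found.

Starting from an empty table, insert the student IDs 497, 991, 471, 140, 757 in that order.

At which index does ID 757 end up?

497 hashes to 0; slot 0 is free → place at 0.
991 hashes to 0; 0 taken → place at 1.
471 hashes to 0; 0,1 taken → place at 4.
140 hashes to 1; 1 taken → place at 2.
757 hashes to 0; 0,1,4 taken → place at 9.
Table: [497, 991, 140, -, 471, -, -, -, -, 757, -, -, -]

9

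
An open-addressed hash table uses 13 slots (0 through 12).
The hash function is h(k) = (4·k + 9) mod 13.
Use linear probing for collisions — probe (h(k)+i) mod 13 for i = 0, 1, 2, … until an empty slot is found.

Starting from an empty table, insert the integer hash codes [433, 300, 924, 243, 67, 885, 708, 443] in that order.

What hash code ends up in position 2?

433: h=12 => slot 12
300: h=0 => slot 0
924: h=0, probe 0,1 => slot 1
243: h=6 => slot 6
67: h=4 => slot 4
885: h=0, probe 0,1,2 => slot 2
708: h=7 => slot 7
443: h=0, probe 0,1,2,3 => slot 3
Table: [300, 924, 885, 443, 67, _, 243, 708, _, _, _, _, 433]

885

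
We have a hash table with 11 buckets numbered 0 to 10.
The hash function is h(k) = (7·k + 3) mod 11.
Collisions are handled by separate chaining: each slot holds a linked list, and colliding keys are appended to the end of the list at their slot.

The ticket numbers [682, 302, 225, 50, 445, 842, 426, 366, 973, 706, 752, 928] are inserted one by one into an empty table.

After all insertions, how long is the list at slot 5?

682 → bucket 3
302 → bucket 5
225 → bucket 5 (collision)
50 → bucket 1
445 → bucket 5 (collision)
842 → bucket 1 (collision)
426 → bucket 4
366 → bucket 2
973 → bucket 5 (collision)
706 → bucket 6
752 → bucket 9
928 → bucket 9 (collision)
Final buckets:
0: _
1: 50 -> 842
2: 366
3: 682
4: 426
5: 302 -> 225 -> 445 -> 973
6: 706
7: _
8: _
9: 752 -> 928
10: _

4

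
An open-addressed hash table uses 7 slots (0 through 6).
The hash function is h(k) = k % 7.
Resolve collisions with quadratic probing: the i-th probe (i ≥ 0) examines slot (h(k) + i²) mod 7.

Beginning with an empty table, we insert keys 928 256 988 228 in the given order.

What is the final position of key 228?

Insert 928: h=4, slot 4 empty -> index 4.
Insert 256: h=4, slot 4 occupied -> index 5.
Insert 988: h=1, slot 1 empty -> index 1.
Insert 228: h=4, slots 4,5,1 occupied -> index 6.
Table: [—, 988, —, —, 928, 256, 228]

6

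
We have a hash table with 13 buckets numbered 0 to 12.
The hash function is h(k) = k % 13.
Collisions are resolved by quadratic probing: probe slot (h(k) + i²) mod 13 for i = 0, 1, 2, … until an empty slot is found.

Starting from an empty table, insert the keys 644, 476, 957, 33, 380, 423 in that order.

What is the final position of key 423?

10

644: h=7 → slot 7
476: h=8 → slot 8
957: h=8, probe 8,9 → slot 9
33: h=7, probe 7,8,11 → slot 11
380: h=3 → slot 3
423: h=7, probe 7,8,11,3,10 → slot 10
Table: [., ., ., 380, ., ., ., 644, 476, 957, 423, 33, .]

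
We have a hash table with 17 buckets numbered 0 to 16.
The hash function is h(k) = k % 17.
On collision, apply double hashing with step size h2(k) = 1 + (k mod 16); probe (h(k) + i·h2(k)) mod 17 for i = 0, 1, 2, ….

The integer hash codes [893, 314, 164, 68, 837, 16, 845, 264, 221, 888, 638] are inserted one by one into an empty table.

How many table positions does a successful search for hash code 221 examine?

2

893 hashes to 9; slot 9 is free -> place at 9.
314 hashes to 8; slot 8 is free -> place at 8.
164 hashes to 11; slot 11 is free -> place at 11.
68 hashes to 0; slot 0 is free -> place at 0.
837 hashes to 4; slot 4 is free -> place at 4.
16 hashes to 16; slot 16 is free -> place at 16.
845 hashes to 12; slot 12 is free -> place at 12.
264 hashes to 9, h2=9; 9 taken -> place at 1.
221 hashes to 0, h2=14; 0 taken -> place at 14.
888 hashes to 4, h2=9; 4 taken -> place at 13.
638 hashes to 9, h2=15; 9 taken -> place at 7.
Table: [68, 264, —, —, 837, —, —, 638, 314, 893, —, 164, 845, 888, 221, —, 16]
Lookup 221: h=0, h2=14, probe 0,14 → found at 14.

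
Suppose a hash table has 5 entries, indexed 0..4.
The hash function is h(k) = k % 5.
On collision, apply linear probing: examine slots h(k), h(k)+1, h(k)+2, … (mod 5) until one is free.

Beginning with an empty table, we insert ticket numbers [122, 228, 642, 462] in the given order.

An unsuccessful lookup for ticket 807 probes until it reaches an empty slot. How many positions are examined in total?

Insert 122: h=2, slot 2 empty -> index 2.
Insert 228: h=3, slot 3 empty -> index 3.
Insert 642: h=2, slots 2,3 occupied -> index 4.
Insert 462: h=2, slots 2,3,4 occupied -> index 0.
Table: [462, ., 122, 228, 642]
Lookup 807: h=2, probe 2,3,4,0,1 → slot 1 empty, not found.

5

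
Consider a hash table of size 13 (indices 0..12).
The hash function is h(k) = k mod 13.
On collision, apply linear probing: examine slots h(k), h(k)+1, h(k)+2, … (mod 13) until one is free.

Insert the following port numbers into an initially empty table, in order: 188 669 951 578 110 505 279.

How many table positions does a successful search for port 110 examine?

4

Insert 188: h=6, slot 6 empty -> index 6.
Insert 669: h=6, slot 6 occupied -> index 7.
Insert 951: h=2, slot 2 empty -> index 2.
Insert 578: h=6, slots 6,7 occupied -> index 8.
Insert 110: h=6, slots 6,7,8 occupied -> index 9.
Insert 505: h=11, slot 11 empty -> index 11.
Insert 279: h=6, slots 6,7,8,9 occupied -> index 10.
Table: [∅, ∅, 951, ∅, ∅, ∅, 188, 669, 578, 110, 279, 505, ∅]
Lookup 110: h=6, probe 6,7,8,9 → found at 9.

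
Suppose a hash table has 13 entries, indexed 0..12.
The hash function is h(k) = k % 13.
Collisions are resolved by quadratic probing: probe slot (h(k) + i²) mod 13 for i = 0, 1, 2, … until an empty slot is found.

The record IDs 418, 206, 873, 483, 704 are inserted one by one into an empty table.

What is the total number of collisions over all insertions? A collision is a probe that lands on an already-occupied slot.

7

418: h=2 -> slot 2
206: h=11 -> slot 11
873: h=2, probe 2,3 -> slot 3
483: h=2, probe 2,3,6 -> slot 6
704: h=2, probe 2,3,6,11,5 -> slot 5
Table: [_, _, 418, 873, _, 704, 483, _, _, _, _, 206, _]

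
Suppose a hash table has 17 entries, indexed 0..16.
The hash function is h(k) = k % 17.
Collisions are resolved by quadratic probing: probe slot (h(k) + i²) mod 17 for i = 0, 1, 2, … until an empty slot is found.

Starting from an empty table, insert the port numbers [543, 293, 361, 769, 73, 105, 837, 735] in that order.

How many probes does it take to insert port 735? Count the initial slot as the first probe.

543 hashes to 16; slot 16 is free => place at 16.
293 hashes to 4; slot 4 is free => place at 4.
361 hashes to 4; 4 taken => place at 5.
769 hashes to 4; 4,5 taken => place at 8.
73 hashes to 5; 5 taken => place at 6.
105 hashes to 3; slot 3 is free => place at 3.
837 hashes to 4; 4,5,8 taken => place at 13.
735 hashes to 4; 4,5,8,13,3 taken => place at 12.
Table: [_, _, _, 105, 293, 361, 73, _, 769, _, _, _, 735, 837, _, _, 543]

6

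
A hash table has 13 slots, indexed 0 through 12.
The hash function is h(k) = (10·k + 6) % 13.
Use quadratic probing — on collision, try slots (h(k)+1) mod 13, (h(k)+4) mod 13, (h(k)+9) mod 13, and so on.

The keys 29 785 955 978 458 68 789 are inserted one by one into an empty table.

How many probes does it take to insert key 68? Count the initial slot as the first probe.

29: h=10 → slot 10
785: h=4 → slot 4
955: h=1 → slot 1
978: h=10, probe 10,11 → slot 11
458: h=10, probe 10,11,1,6 → slot 6
68: h=10, probe 10,11,1,6,0 → slot 0
789: h=5 → slot 5
Table: [68, 955, ., ., 785, 789, 458, ., ., ., 29, 978, .]

5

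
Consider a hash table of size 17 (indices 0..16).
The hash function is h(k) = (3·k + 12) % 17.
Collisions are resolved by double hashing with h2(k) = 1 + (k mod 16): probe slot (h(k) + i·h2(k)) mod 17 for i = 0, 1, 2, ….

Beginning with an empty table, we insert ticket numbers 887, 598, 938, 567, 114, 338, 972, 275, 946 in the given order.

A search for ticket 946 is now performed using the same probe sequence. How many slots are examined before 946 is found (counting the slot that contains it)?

4

887 hashes to 4; slot 4 is free → place at 4.
598 hashes to 4, h2=7; 4 taken → place at 11.
938 hashes to 4, h2=11; 4 taken → place at 15.
567 hashes to 13; slot 13 is free → place at 13.
114 hashes to 14; slot 14 is free → place at 14.
338 hashes to 6; slot 6 is free → place at 6.
972 hashes to 4, h2=13; 4 taken → place at 0.
275 hashes to 4, h2=4; 4 taken → place at 8.
946 hashes to 11, h2=3; 11,14,0 taken → place at 3.
Table: [972, —, —, 946, 887, —, 338, —, 275, —, —, 598, —, 567, 114, 938, —]
Lookup 946: h=11, h2=3, probe 11,14,0,3 → found at 3.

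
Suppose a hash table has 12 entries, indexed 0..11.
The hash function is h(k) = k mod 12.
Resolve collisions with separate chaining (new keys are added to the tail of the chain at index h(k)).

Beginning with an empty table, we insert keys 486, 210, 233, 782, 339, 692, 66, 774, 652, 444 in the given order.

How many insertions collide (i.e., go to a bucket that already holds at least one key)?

3

486 -> bucket 6
210 -> bucket 6 (collision)
233 -> bucket 5
782 -> bucket 2
339 -> bucket 3
692 -> bucket 8
66 -> bucket 6 (collision)
774 -> bucket 6 (collision)
652 -> bucket 4
444 -> bucket 0
Final buckets:
0: 444
1: ∅
2: 782
3: 339
4: 652
5: 233
6: 486 -> 210 -> 66 -> 774
7: ∅
8: 692
9: ∅
10: ∅
11: ∅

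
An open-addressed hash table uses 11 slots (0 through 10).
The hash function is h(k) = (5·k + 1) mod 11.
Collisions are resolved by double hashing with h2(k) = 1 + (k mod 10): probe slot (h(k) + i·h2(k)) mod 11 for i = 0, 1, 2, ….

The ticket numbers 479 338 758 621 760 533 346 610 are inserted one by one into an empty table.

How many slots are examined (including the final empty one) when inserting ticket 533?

3

479 hashes to 9; slot 9 is free -> place at 9.
338 hashes to 8; slot 8 is free -> place at 8.
758 hashes to 7; slot 7 is free -> place at 7.
621 hashes to 4; slot 4 is free -> place at 4.
760 hashes to 6; slot 6 is free -> place at 6.
533 hashes to 4, h2=4; 4,8 taken -> place at 1.
346 hashes to 4, h2=7; 4 taken -> place at 0.
610 hashes to 4, h2=1; 4 taken -> place at 5.
Table: [346, 533, ., ., 621, 610, 760, 758, 338, 479, .]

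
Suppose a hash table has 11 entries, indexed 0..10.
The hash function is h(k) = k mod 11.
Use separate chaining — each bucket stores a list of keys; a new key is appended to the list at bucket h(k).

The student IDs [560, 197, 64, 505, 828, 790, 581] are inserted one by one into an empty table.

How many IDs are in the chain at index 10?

560 → bucket 10
197 → bucket 10 (collision)
64 → bucket 9
505 → bucket 10 (collision)
828 → bucket 3
790 → bucket 9 (collision)
581 → bucket 9 (collision)
Final buckets:
0: _
1: _
2: _
3: 828
4: _
5: _
6: _
7: _
8: _
9: 64 -> 790 -> 581
10: 560 -> 197 -> 505

3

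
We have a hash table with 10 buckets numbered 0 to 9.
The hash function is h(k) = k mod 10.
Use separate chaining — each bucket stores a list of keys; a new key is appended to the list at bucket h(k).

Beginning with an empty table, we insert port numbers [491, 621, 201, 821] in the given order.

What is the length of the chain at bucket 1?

4

491 → bucket 1
621 → bucket 1 (collision)
201 → bucket 1 (collision)
821 → bucket 1 (collision)
Final buckets:
0: _
1: 491 -> 621 -> 201 -> 821
2: _
3: _
4: _
5: _
6: _
7: _
8: _
9: _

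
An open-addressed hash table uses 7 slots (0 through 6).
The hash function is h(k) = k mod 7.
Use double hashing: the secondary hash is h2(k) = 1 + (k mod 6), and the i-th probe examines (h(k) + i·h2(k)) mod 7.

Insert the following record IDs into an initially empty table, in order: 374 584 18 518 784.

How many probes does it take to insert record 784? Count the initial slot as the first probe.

2

374 hashes to 3; slot 3 is free → place at 3.
584 hashes to 3, h2=3; 3 taken → place at 6.
18 hashes to 4; slot 4 is free → place at 4.
518 hashes to 0; slot 0 is free → place at 0.
784 hashes to 0, h2=5; 0 taken → place at 5.
Table: [518, —, —, 374, 18, 784, 584]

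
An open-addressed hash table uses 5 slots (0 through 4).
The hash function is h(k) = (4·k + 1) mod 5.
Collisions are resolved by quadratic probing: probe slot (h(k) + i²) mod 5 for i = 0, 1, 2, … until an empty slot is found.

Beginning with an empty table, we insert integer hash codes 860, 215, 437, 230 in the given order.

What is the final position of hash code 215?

2

Insert 860: h=1, slot 1 empty -> index 1.
Insert 215: h=1, slot 1 occupied -> index 2.
Insert 437: h=4, slot 4 empty -> index 4.
Insert 230: h=1, slots 1,2 occupied -> index 0.
Table: [230, 860, 215, ., 437]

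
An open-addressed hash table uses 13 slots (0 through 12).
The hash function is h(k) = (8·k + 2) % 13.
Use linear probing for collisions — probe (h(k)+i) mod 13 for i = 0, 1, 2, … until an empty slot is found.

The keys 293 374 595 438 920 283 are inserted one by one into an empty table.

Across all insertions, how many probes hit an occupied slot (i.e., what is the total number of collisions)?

Insert 293: h=6, slot 6 empty -> index 6.
Insert 374: h=4, slot 4 empty -> index 4.
Insert 595: h=4, slot 4 occupied -> index 5.
Insert 438: h=9, slot 9 empty -> index 9.
Insert 920: h=4, slots 4,5,6 occupied -> index 7.
Insert 283: h=4, slots 4,5,6,7 occupied -> index 8.
Table: [-, -, -, -, 374, 595, 293, 920, 283, 438, -, -, -]

8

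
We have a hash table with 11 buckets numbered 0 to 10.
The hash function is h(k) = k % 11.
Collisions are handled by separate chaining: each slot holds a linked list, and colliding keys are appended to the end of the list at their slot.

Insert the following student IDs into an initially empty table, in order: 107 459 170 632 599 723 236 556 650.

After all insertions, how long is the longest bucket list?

Insert 107: h=8, bucket 8 empty → new chain.
Insert 459: h=8, bucket 8 nonempty → append to chain.
Insert 170: h=5, bucket 5 empty → new chain.
Insert 632: h=5, bucket 5 nonempty → append to chain.
Insert 599: h=5, bucket 5 nonempty → append to chain.
Insert 723: h=8, bucket 8 nonempty → append to chain.
Insert 236: h=5, bucket 5 nonempty → append to chain.
Insert 556: h=6, bucket 6 empty → new chain.
Insert 650: h=1, bucket 1 empty → new chain.
Final buckets:
0: _
1: 650
2: _
3: _
4: _
5: 170 -> 632 -> 599 -> 236
6: 556
7: _
8: 107 -> 459 -> 723
9: _
10: _

4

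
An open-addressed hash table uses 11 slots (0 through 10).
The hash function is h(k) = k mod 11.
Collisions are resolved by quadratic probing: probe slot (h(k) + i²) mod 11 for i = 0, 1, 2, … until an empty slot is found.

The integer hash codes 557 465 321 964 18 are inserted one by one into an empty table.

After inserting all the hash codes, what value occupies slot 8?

Insert 557: h=7, slot 7 empty → index 7.
Insert 465: h=3, slot 3 empty → index 3.
Insert 321: h=2, slot 2 empty → index 2.
Insert 964: h=7, slot 7 occupied → index 8.
Insert 18: h=7, slots 7,8 occupied → index 0.
Table: [18, —, 321, 465, —, —, —, 557, 964, —, —]

964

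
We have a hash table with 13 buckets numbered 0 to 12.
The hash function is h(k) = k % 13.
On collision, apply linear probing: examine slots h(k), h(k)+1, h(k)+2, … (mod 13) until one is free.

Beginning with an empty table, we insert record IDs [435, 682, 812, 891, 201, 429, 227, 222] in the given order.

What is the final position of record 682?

7

435 hashes to 6; slot 6 is free => place at 6.
682 hashes to 6; 6 taken => place at 7.
812 hashes to 6; 6,7 taken => place at 8.
891 hashes to 7; 7,8 taken => place at 9.
201 hashes to 6; 6,7,8,9 taken => place at 10.
429 hashes to 0; slot 0 is free => place at 0.
227 hashes to 6; 6,7,8,9,10 taken => place at 11.
222 hashes to 1; slot 1 is free => place at 1.
Table: [429, 222, ., ., ., ., 435, 682, 812, 891, 201, 227, .]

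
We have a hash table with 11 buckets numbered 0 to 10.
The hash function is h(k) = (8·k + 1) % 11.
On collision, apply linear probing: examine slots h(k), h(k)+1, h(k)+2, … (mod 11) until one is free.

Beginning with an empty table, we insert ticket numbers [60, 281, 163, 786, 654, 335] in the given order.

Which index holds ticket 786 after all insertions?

60 hashes to 8; slot 8 is free => place at 8.
281 hashes to 5; slot 5 is free => place at 5.
163 hashes to 7; slot 7 is free => place at 7.
786 hashes to 8; 8 taken => place at 9.
654 hashes to 8; 8,9 taken => place at 10.
335 hashes to 8; 8,9,10 taken => place at 0.
Table: [335, —, —, —, —, 281, —, 163, 60, 786, 654]

9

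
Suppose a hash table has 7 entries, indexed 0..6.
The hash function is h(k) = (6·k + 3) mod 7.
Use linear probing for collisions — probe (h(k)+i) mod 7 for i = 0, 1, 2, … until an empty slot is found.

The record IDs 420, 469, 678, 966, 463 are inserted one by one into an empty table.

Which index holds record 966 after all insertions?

420: h=3 -> slot 3
469: h=3, probe 3,4 -> slot 4
678: h=4, probe 4,5 -> slot 5
966: h=3, probe 3,4,5,6 -> slot 6
463: h=2 -> slot 2
Table: [_, _, 463, 420, 469, 678, 966]

6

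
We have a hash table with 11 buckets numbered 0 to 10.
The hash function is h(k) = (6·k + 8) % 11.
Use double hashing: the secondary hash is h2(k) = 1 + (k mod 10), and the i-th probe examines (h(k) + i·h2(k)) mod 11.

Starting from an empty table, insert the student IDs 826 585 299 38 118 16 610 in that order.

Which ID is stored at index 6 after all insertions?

610

826 hashes to 3; slot 3 is free -> place at 3.
585 hashes to 9; slot 9 is free -> place at 9.
299 hashes to 9, h2=10; 9 taken -> place at 8.
38 hashes to 5; slot 5 is free -> place at 5.
118 hashes to 1; slot 1 is free -> place at 1.
16 hashes to 5, h2=7; 5,1,8 taken -> place at 4.
610 hashes to 5, h2=1; 5 taken -> place at 6.
Table: [-, 118, -, 826, 16, 38, 610, -, 299, 585, -]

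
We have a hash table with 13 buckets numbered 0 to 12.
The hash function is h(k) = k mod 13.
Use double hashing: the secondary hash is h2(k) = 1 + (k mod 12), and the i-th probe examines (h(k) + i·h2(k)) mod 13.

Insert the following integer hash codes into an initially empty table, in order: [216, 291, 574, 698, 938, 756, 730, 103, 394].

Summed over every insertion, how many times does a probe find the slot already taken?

Insert 216: h=8, slot 8 empty -> index 8.
Insert 291: h=5, slot 5 empty -> index 5.
Insert 574: h=2, slot 2 empty -> index 2.
Insert 698: h=9, slot 9 empty -> index 9.
Insert 938: h=2, h2=3, slots 2,5,8 occupied -> index 11.
Insert 756: h=2, h2=1, slot 2 occupied -> index 3.
Insert 730: h=2, h2=11, slot 2 occupied -> index 0.
Insert 103: h=12, slot 12 empty -> index 12.
Insert 394: h=4, slot 4 empty -> index 4.
Table: [730, -, 574, 756, 394, 291, -, -, 216, 698, -, 938, 103]

5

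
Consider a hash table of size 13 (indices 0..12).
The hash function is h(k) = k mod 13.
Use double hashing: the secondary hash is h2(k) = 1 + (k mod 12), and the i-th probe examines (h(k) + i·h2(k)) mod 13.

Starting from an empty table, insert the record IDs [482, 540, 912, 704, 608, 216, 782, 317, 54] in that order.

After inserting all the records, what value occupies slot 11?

Insert 482: h=1, slot 1 empty -> index 1.
Insert 540: h=7, slot 7 empty -> index 7.
Insert 912: h=2, slot 2 empty -> index 2.
Insert 704: h=2, h2=9, slot 2 occupied -> index 11.
Insert 608: h=10, slot 10 empty -> index 10.
Insert 216: h=8, slot 8 empty -> index 8.
Insert 782: h=2, h2=3, slot 2 occupied -> index 5.
Insert 317: h=5, h2=6, slots 5,11 occupied -> index 4.
Insert 54: h=2, h2=7, slot 2 occupied -> index 9.
Table: [—, 482, 912, —, 317, 782, —, 540, 216, 54, 608, 704, —]

704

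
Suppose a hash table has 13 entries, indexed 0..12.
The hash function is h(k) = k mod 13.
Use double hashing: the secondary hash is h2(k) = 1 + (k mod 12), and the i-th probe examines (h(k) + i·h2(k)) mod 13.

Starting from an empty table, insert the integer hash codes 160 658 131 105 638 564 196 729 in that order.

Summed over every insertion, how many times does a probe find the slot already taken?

8

160: h=4 -> slot 4
658: h=8 -> slot 8
131: h=1 -> slot 1
105: h=1, h2=10, probe 1,11 -> slot 11
638: h=1, h2=3, probe 1,4,7 -> slot 7
564: h=5 -> slot 5
196: h=1, h2=5, probe 1,6 -> slot 6
729: h=1, h2=10, probe 1,11,8,5,2 -> slot 2
Table: [—, 131, 729, —, 160, 564, 196, 638, 658, —, —, 105, —]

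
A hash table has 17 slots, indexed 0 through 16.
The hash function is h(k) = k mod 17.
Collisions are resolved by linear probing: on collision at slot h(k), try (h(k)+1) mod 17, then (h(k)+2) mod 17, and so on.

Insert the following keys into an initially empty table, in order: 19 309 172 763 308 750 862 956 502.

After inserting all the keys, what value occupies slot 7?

19: h=2 => slot 2
309: h=3 => slot 3
172: h=2, probe 2,3,4 => slot 4
763: h=15 => slot 15
308: h=2, probe 2,3,4,5 => slot 5
750: h=2, probe 2,3,4,5,6 => slot 6
862: h=12 => slot 12
956: h=4, probe 4,5,6,7 => slot 7
502: h=9 => slot 9
Table: [., ., 19, 309, 172, 308, 750, 956, ., 502, ., ., 862, ., ., 763, .]

956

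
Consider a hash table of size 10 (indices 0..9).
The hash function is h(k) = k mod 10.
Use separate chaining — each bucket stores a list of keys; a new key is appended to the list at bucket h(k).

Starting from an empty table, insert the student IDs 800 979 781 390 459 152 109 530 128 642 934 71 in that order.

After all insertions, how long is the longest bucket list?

3

Insert 800: h=0, bucket 0 empty → new chain.
Insert 979: h=9, bucket 9 empty → new chain.
Insert 781: h=1, bucket 1 empty → new chain.
Insert 390: h=0, bucket 0 nonempty → append to chain.
Insert 459: h=9, bucket 9 nonempty → append to chain.
Insert 152: h=2, bucket 2 empty → new chain.
Insert 109: h=9, bucket 9 nonempty → append to chain.
Insert 530: h=0, bucket 0 nonempty → append to chain.
Insert 128: h=8, bucket 8 empty → new chain.
Insert 642: h=2, bucket 2 nonempty → append to chain.
Insert 934: h=4, bucket 4 empty → new chain.
Insert 71: h=1, bucket 1 nonempty → append to chain.
Final buckets:
0: 800 -> 390 -> 530
1: 781 -> 71
2: 152 -> 642
3: _
4: 934
5: _
6: _
7: _
8: 128
9: 979 -> 459 -> 109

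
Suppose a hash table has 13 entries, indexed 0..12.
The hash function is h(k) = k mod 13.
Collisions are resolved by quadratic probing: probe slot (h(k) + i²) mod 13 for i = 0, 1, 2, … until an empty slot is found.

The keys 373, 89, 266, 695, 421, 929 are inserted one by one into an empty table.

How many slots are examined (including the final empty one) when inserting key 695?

2

373 hashes to 9; slot 9 is free => place at 9.
89 hashes to 11; slot 11 is free => place at 11.
266 hashes to 6; slot 6 is free => place at 6.
695 hashes to 6; 6 taken => place at 7.
421 hashes to 5; slot 5 is free => place at 5.
929 hashes to 6; 6,7 taken => place at 10.
Table: [—, —, —, —, —, 421, 266, 695, —, 373, 929, 89, —]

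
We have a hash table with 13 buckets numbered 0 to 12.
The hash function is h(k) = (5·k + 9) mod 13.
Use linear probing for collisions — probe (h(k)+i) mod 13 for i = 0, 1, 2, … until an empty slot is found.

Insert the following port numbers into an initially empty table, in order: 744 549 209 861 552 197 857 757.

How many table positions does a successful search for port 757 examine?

6

744 hashes to 11; slot 11 is free -> place at 11.
549 hashes to 11; 11 taken -> place at 12.
209 hashes to 1; slot 1 is free -> place at 1.
861 hashes to 11; 11,12 taken -> place at 0.
552 hashes to 0; 0,1 taken -> place at 2.
197 hashes to 6; slot 6 is free -> place at 6.
857 hashes to 4; slot 4 is free -> place at 4.
757 hashes to 11; 11,12,0,1,2 taken -> place at 3.
Table: [861, 209, 552, 757, 857, _, 197, _, _, _, _, 744, 549]
Lookup 757: h=11, probe 11,12,0,1,2,3 → found at 3.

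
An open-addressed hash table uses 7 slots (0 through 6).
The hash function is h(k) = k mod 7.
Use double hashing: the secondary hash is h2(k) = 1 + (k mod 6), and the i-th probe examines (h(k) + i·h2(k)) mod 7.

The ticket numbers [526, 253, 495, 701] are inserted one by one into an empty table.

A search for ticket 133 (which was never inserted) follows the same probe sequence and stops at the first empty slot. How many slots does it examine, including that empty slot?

2

Insert 526: h=1, slot 1 empty → index 1.
Insert 253: h=1, h2=2, slot 1 occupied → index 3.
Insert 495: h=5, slot 5 empty → index 5.
Insert 701: h=1, h2=6, slot 1 occupied → index 0.
Table: [701, 526, -, 253, -, 495, -]
Lookup 133: h=0, h2=2, probe 0,2 → slot 2 empty, not found.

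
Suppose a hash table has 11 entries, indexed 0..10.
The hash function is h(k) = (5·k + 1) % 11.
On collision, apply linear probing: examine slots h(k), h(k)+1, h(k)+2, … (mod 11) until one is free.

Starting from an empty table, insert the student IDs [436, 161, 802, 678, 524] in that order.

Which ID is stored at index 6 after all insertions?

524

436 hashes to 3; slot 3 is free => place at 3.
161 hashes to 3; 3 taken => place at 4.
802 hashes to 7; slot 7 is free => place at 7.
678 hashes to 3; 3,4 taken => place at 5.
524 hashes to 3; 3,4,5 taken => place at 6.
Table: [∅, ∅, ∅, 436, 161, 678, 524, 802, ∅, ∅, ∅]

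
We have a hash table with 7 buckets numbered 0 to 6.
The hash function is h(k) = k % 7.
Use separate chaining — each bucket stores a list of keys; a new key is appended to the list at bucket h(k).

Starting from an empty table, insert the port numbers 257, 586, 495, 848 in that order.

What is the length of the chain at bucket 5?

3

Insert 257: h=5, bucket 5 empty -> new chain.
Insert 586: h=5, bucket 5 nonempty -> append to chain.
Insert 495: h=5, bucket 5 nonempty -> append to chain.
Insert 848: h=1, bucket 1 empty -> new chain.
Final buckets:
0: -
1: 848
2: -
3: -
4: -
5: 257 -> 586 -> 495
6: -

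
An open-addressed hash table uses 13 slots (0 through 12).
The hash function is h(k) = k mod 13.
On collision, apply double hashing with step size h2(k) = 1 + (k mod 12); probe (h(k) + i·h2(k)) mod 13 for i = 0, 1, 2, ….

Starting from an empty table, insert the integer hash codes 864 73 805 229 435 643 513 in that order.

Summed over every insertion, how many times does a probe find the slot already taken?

6

864 hashes to 6; slot 6 is free => place at 6.
73 hashes to 8; slot 8 is free => place at 8.
805 hashes to 12; slot 12 is free => place at 12.
229 hashes to 8, h2=2; 8 taken => place at 10.
435 hashes to 6, h2=4; 6,10 taken => place at 1.
643 hashes to 6, h2=8; 6,1 taken => place at 9.
513 hashes to 6, h2=10; 6 taken => place at 3.
Table: [_, 435, _, 513, _, _, 864, _, 73, 643, 229, _, 805]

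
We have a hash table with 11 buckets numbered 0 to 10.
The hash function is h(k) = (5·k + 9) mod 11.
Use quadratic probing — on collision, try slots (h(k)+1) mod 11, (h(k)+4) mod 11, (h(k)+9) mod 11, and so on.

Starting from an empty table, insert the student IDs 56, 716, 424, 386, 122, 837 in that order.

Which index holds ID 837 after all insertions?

Insert 56: h=3, slot 3 empty => index 3.
Insert 716: h=3, slot 3 occupied => index 4.
Insert 424: h=6, slot 6 empty => index 6.
Insert 386: h=3, slots 3,4 occupied => index 7.
Insert 122: h=3, slots 3,4,7 occupied => index 1.
Insert 837: h=3, slots 3,4,7,1 occupied => index 8.
Table: [-, 122, -, 56, 716, -, 424, 386, 837, -, -]

8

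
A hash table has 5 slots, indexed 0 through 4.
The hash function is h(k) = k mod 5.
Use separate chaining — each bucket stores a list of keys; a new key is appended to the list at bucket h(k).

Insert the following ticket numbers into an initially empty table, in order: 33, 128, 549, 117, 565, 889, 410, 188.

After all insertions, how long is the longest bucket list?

3

Insert 33: h=3, bucket 3 empty -> new chain.
Insert 128: h=3, bucket 3 nonempty -> append to chain.
Insert 549: h=4, bucket 4 empty -> new chain.
Insert 117: h=2, bucket 2 empty -> new chain.
Insert 565: h=0, bucket 0 empty -> new chain.
Insert 889: h=4, bucket 4 nonempty -> append to chain.
Insert 410: h=0, bucket 0 nonempty -> append to chain.
Insert 188: h=3, bucket 3 nonempty -> append to chain.
Final buckets:
0: 565 -> 410
1: -
2: 117
3: 33 -> 128 -> 188
4: 549 -> 889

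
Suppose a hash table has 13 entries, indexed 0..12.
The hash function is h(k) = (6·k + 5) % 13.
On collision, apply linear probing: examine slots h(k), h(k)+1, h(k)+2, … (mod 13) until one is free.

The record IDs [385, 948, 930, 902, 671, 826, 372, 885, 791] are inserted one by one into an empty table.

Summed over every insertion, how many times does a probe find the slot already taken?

Insert 385: h=1, slot 1 empty -> index 1.
Insert 948: h=12, slot 12 empty -> index 12.
Insert 930: h=8, slot 8 empty -> index 8.
Insert 902: h=9, slot 9 empty -> index 9.
Insert 671: h=1, slot 1 occupied -> index 2.
Insert 826: h=8, slots 8,9 occupied -> index 10.
Insert 372: h=1, slots 1,2 occupied -> index 3.
Insert 885: h=11, slot 11 empty -> index 11.
Insert 791: h=6, slot 6 empty -> index 6.
Table: [_, 385, 671, 372, _, _, 791, _, 930, 902, 826, 885, 948]

5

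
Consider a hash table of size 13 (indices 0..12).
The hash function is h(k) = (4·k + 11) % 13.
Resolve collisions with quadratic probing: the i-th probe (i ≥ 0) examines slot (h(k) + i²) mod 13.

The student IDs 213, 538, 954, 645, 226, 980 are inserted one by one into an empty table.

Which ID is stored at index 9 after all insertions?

954

Insert 213: h=5, slot 5 empty => index 5.
Insert 538: h=5, slot 5 occupied => index 6.
Insert 954: h=5, slots 5,6 occupied => index 9.
Insert 645: h=4, slot 4 empty => index 4.
Insert 226: h=5, slots 5,6,9 occupied => index 1.
Insert 980: h=5, slots 5,6,9,1 occupied => index 8.
Table: [∅, 226, ∅, ∅, 645, 213, 538, ∅, 980, 954, ∅, ∅, ∅]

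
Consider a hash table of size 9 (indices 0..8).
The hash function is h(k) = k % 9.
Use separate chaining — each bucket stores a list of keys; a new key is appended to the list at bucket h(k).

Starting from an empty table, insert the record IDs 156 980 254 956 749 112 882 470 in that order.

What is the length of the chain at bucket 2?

4

156 -> bucket 3
980 -> bucket 8
254 -> bucket 2
956 -> bucket 2 (collision)
749 -> bucket 2 (collision)
112 -> bucket 4
882 -> bucket 0
470 -> bucket 2 (collision)
Final buckets:
0: 882
1: ∅
2: 254 -> 956 -> 749 -> 470
3: 156
4: 112
5: ∅
6: ∅
7: ∅
8: 980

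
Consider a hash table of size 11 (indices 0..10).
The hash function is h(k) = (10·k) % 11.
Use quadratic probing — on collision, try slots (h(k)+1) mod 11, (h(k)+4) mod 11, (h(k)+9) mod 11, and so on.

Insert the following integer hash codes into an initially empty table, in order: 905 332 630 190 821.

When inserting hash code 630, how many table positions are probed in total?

905: h=8 -> slot 8
332: h=9 -> slot 9
630: h=8, probe 8,9,1 -> slot 1
190: h=8, probe 8,9,1,6 -> slot 6
821: h=4 -> slot 4
Table: [∅, 630, ∅, ∅, 821, ∅, 190, ∅, 905, 332, ∅]

3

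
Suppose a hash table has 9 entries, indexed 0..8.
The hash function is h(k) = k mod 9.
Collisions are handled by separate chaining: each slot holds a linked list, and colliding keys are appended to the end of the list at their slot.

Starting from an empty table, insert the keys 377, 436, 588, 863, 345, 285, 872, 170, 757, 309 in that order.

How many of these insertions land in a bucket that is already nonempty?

5

377 -> bucket 8
436 -> bucket 4
588 -> bucket 3
863 -> bucket 8 (collision)
345 -> bucket 3 (collision)
285 -> bucket 6
872 -> bucket 8 (collision)
170 -> bucket 8 (collision)
757 -> bucket 1
309 -> bucket 3 (collision)
Final buckets:
0: -
1: 757
2: -
3: 588 -> 345 -> 309
4: 436
5: -
6: 285
7: -
8: 377 -> 863 -> 872 -> 170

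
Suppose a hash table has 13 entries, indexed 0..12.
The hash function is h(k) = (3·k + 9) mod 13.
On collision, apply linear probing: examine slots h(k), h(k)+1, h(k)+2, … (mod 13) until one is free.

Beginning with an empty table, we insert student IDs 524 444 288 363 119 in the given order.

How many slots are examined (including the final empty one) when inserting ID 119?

Insert 524: h=8, slot 8 empty → index 8.
Insert 444: h=2, slot 2 empty → index 2.
Insert 288: h=2, slot 2 occupied → index 3.
Insert 363: h=6, slot 6 empty → index 6.
Insert 119: h=2, slots 2,3 occupied → index 4.
Table: [—, —, 444, 288, 119, —, 363, —, 524, —, —, —, —]

3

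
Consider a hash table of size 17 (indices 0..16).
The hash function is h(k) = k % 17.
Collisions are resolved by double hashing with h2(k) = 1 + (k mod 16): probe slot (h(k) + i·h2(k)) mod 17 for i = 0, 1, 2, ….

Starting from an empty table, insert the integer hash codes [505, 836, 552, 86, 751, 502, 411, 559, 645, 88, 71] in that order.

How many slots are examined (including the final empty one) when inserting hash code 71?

Insert 505: h=12, slot 12 empty => index 12.
Insert 836: h=3, slot 3 empty => index 3.
Insert 552: h=8, slot 8 empty => index 8.
Insert 86: h=1, slot 1 empty => index 1.
Insert 751: h=3, h2=16, slot 3 occupied => index 2.
Insert 502: h=9, slot 9 empty => index 9.
Insert 411: h=3, h2=12, slot 3 occupied => index 15.
Insert 559: h=15, h2=16, slot 15 occupied => index 14.
Insert 645: h=16, slot 16 empty => index 16.
Insert 88: h=3, h2=9, slots 3,12 occupied => index 4.
Insert 71: h=3, h2=8, slot 3 occupied => index 11.
Table: [∅, 86, 751, 836, 88, ∅, ∅, ∅, 552, 502, ∅, 71, 505, ∅, 559, 411, 645]

2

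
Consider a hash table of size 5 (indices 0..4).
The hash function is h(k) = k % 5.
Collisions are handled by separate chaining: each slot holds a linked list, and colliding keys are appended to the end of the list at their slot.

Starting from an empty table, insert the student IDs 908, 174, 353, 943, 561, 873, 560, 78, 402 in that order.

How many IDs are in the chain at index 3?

5

908 -> bucket 3
174 -> bucket 4
353 -> bucket 3 (collision)
943 -> bucket 3 (collision)
561 -> bucket 1
873 -> bucket 3 (collision)
560 -> bucket 0
78 -> bucket 3 (collision)
402 -> bucket 2
Final buckets:
0: 560
1: 561
2: 402
3: 908 -> 353 -> 943 -> 873 -> 78
4: 174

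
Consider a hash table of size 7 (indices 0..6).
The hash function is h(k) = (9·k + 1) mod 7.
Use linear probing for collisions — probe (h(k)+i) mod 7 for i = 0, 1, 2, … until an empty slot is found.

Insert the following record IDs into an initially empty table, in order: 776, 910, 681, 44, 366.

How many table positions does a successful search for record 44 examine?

Insert 776: h=6, slot 6 empty → index 6.
Insert 910: h=1, slot 1 empty → index 1.
Insert 681: h=5, slot 5 empty → index 5.
Insert 44: h=5, slots 5,6 occupied → index 0.
Insert 366: h=5, slots 5,6,0,1 occupied → index 2.
Table: [44, 910, 366, -, -, 681, 776]
Lookup 44: h=5, probe 5,6,0 → found at 0.

3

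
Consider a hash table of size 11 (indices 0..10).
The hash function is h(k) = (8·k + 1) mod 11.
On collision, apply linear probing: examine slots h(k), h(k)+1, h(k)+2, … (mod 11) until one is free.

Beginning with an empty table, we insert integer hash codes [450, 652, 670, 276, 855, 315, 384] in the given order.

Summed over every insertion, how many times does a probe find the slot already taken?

Insert 450: h=4, slot 4 empty → index 4.
Insert 652: h=3, slot 3 empty → index 3.
Insert 670: h=4, slot 4 occupied → index 5.
Insert 276: h=9, slot 9 empty → index 9.
Insert 855: h=10, slot 10 empty → index 10.
Insert 315: h=2, slot 2 empty → index 2.
Insert 384: h=4, slots 4,5 occupied → index 6.
Table: [∅, ∅, 315, 652, 450, 670, 384, ∅, ∅, 276, 855]

3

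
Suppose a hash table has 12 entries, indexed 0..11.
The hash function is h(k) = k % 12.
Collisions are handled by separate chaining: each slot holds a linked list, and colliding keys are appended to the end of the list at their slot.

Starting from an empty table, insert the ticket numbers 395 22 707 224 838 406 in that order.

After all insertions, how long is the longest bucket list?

395 -> bucket 11
22 -> bucket 10
707 -> bucket 11 (collision)
224 -> bucket 8
838 -> bucket 10 (collision)
406 -> bucket 10 (collision)
Final buckets:
0: -
1: -
2: -
3: -
4: -
5: -
6: -
7: -
8: 224
9: -
10: 22 -> 838 -> 406
11: 395 -> 707

3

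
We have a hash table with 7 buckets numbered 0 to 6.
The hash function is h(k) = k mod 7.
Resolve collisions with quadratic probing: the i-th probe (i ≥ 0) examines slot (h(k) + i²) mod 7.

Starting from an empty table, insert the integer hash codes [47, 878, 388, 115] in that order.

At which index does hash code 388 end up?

4

47 hashes to 5; slot 5 is free → place at 5.
878 hashes to 3; slot 3 is free → place at 3.
388 hashes to 3; 3 taken → place at 4.
115 hashes to 3; 3,4 taken → place at 0.
Table: [115, ., ., 878, 388, 47, .]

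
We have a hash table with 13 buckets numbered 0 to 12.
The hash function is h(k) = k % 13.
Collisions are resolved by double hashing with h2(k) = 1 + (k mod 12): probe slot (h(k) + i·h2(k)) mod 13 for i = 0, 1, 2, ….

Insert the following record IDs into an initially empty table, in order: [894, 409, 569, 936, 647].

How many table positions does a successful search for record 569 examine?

2

894: h=10 → slot 10
409: h=6 → slot 6
569: h=10, h2=6, probe 10,3 → slot 3
936: h=0 → slot 0
647: h=10, h2=12, probe 10,9 → slot 9
Table: [936, -, -, 569, -, -, 409, -, -, 647, 894, -, -]
Lookup 569: h=10, h2=6, probe 10,3 → found at 3.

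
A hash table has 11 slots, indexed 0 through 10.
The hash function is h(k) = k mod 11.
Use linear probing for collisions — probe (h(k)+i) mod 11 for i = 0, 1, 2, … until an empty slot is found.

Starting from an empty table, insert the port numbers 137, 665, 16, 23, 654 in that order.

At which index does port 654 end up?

8

137: h=5 => slot 5
665: h=5, probe 5,6 => slot 6
16: h=5, probe 5,6,7 => slot 7
23: h=1 => slot 1
654: h=5, probe 5,6,7,8 => slot 8
Table: [∅, 23, ∅, ∅, ∅, 137, 665, 16, 654, ∅, ∅]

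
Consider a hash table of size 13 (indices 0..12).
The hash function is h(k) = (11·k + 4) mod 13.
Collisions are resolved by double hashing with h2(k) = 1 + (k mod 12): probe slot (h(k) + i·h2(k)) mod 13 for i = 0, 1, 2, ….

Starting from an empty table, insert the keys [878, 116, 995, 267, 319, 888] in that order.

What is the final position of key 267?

878: h=3 → slot 3
116: h=6 → slot 6
995: h=3, h2=12, probe 3,2 → slot 2
267: h=3, h2=4, probe 3,7 → slot 7
319: h=3, h2=8, probe 3,11 → slot 11
888: h=9 → slot 9
Table: [—, —, 995, 878, —, —, 116, 267, —, 888, —, 319, —]

7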